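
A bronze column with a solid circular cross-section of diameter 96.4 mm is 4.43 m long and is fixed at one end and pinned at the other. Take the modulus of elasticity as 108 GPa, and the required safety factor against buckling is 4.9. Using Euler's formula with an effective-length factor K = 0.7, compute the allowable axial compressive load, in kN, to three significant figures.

I = πd⁴/64 = π×96.4⁴/64 = 4.239×10^6 mm⁴.
Effective length L_e = KL = 0.7×4.43 m = 3101 mm.
Euler critical load P_cr = π²EI/L_e² = π²×108000×4.239×10^6/3101² = 469900 N.
P_allow = P_cr/n = 469900/4.9 = 95900 N.

P_allow = 95.9 kN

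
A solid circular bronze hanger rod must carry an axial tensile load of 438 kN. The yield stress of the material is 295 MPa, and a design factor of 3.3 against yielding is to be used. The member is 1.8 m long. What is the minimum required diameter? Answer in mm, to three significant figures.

d = 79.0 mm

Allowable stress σ_allow = 295/3.3 = 89.39 MPa.
Required area A = F/σ_allow = 438000/89.39 = 4900 mm².
A = πd²/4 → d = √(4A/π) = 78.98 mm.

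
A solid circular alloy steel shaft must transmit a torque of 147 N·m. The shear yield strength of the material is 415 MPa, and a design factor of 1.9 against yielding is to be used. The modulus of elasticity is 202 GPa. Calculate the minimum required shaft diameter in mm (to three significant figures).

d = 15.1 mm

Allowable shear stress τ_allow = 415/1.9 = 218.4 MPa.
For a solid shaft τ = 16T/(πd³), so d³ = 16T/(π τ_allow) = 16×147000/(π×218.4) = 3428 mm³.
d = (3428)^(1/3) = 15.08 mm.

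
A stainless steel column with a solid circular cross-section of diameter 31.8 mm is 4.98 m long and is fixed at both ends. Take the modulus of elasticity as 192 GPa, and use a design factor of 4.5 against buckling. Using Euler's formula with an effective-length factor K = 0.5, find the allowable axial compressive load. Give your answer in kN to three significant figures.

P_allow = 3.41 kN

I = πd⁴/64 = π×31.8⁴/64 = 50200 mm⁴.
Effective length L_e = KL = 0.5×4.98 m = 2490 mm.
Euler critical load P_cr = π²EI/L_e² = π²×192000×50200/2490² = 15340 N.
P_allow = P_cr/n = 15340/4.5 = 3409 N.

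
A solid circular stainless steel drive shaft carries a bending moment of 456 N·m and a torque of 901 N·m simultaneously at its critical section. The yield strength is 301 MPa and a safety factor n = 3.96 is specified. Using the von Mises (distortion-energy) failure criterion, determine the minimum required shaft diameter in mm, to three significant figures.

σ_allow = σ_y/n = 301/3.96 = 76.01 MPa.
For a solid shaft σ_b = 32M/(πd³) and τ = 16T/(πd³), so the von Mises stress is σ' = (16/πd³)·√(4M²+3T²).
√(4M²+3T²) = √(4×(456000)² + 3×(901000)²) = 1.808×10^6 N·mm.
d³ = 16×1.808×10^6/(π×76.01) = 121100 mm³.
d = 49.48 mm.

d = 49.5 mm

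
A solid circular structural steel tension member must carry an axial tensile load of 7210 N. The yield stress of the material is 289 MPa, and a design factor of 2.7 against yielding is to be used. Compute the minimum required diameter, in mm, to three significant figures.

d = 9.26 mm

Allowable stress σ_allow = 289/2.7 = 107.0 MPa.
Required area A = F/σ_allow = 7210.0/107.0 = 67.36 mm².
A = πd²/4 → d = √(4A/π) = 9.261 mm.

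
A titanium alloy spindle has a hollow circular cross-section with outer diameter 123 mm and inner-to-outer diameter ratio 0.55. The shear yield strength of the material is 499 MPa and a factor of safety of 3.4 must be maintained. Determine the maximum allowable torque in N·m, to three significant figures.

τ_allow = 499/3.4 = 146.8 MPa.
For a hollow shaft T_allow = τ_allow·πd_o³(1−k⁴)/16 with 1−k⁴ = 0.9085, so πd_o³(1−k⁴)/16 = 331900 mm³.
T_allow = 146.8×331900 = 4.872×10^7 N·mm = 48720 N·m.

T_allow = 48700 N·m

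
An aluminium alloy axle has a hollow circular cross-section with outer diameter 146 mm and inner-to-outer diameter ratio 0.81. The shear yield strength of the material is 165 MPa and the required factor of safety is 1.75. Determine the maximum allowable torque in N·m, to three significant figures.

τ_allow = 165/1.75 = 94.29 MPa.
For a hollow shaft T_allow = τ_allow·πd_o³(1−k⁴)/16 with 1−k⁴ = 0.5695, so πd_o³(1−k⁴)/16 = 348000 mm³.
T_allow = 94.29×348000 = 3.281×10^7 N·mm = 32810 N·m.

T_allow = 32800 N·m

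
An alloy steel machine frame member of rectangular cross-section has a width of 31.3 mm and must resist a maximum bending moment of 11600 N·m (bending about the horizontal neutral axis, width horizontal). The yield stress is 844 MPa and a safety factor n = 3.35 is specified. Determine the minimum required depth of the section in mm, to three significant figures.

σ_allow = 844/3.35 = 251.9 MPa.
For a rectangular section σ = 6M/(bh²), so h² = 6M/(b σ_allow) = 6×1.1600×10^7/(31.3×251.9) = 8826 mm².
h = 93.95 mm.

h = 93.9 mm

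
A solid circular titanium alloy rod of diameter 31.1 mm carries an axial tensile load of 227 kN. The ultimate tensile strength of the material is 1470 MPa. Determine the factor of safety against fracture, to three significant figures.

n = 4.92

A = πd²/4 = 759.6 mm².
σ = F/A = 227000/759.6 = 298.8 MPa.
n = 1470/298.8 = 4.919.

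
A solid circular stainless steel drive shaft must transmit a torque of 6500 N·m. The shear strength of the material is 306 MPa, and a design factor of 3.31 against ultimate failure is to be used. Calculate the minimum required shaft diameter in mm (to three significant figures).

d = 71.0 mm

Allowable shear stress τ_allow = 306/3.31 = 92.45 MPa.
For a solid shaft τ = 16T/(πd³), so d³ = 16T/(π τ_allow) = 16×6500000/(π×92.45) = 358100 mm³.
d = (358100)^(1/3) = 71.01 mm.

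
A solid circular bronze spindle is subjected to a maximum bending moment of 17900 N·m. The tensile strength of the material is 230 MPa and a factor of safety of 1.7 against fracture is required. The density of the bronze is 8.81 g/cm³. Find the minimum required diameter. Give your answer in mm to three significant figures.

d = 110 mm

σ_allow = 230/1.7 = 135.3 MPa.
For a solid circular section σ = 32M/(πd³), so d³ = 32M/(π σ_allow) = 32×1.7900×10^7/(π×135.3) = 1.348×10^6 mm³.
d = 110.5 mm.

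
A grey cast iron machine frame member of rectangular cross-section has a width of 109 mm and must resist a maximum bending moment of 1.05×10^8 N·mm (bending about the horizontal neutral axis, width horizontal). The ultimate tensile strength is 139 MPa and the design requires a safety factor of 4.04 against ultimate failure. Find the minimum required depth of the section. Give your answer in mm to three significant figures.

σ_allow = 139/4.04 = 34.41 MPa.
For a rectangular section σ = 6M/(bh²), so h² = 6M/(b σ_allow) = 6×1.0500×10^8/(109×34.41) = 168000 mm².
h = 409.9 mm.

h = 410 mm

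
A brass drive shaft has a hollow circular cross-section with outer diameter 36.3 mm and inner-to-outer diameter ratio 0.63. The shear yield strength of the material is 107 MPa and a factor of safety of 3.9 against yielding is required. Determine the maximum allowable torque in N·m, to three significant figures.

T_allow = 217 N·m

τ_allow = 107/3.9 = 27.44 MPa.
For a hollow shaft T_allow = τ_allow·πd_o³(1−k⁴)/16 with 1−k⁴ = 0.8425, so πd_o³(1−k⁴)/16 = 7912 mm³.
T_allow = 27.44×7912 = 217100 N·mm = 217.1 N·m.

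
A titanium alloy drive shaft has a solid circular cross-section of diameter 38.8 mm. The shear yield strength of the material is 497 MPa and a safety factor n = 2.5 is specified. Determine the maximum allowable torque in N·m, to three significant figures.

T_allow = 2280 N·m

τ_allow = 497/2.5 = 198.8 MPa.
For a solid shaft T_allow = τ_allow·πd³/16; πd³/16 = π×38.8³/16 = 11470 mm³.
T_allow = 198.8×11470 = 2.280×10^6 N·mm = 2280 N·m.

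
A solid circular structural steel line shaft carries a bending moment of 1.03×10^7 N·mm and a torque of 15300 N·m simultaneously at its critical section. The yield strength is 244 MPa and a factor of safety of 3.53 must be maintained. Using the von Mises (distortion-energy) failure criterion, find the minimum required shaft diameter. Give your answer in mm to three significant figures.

d = 135 mm

σ_allow = σ_y/n = 244/3.53 = 69.12 MPa.
For a solid shaft σ_b = 32M/(πd³) and τ = 16T/(πd³), so the von Mises stress is σ' = (16/πd³)·√(4M²+3T²).
√(4M²+3T²) = √(4×(1.030×10^7)² + 3×(1.530×10^7)²) = 3.357×10^7 N·mm.
d³ = 16×3.357×10^7/(π×69.12) = 2.473×10^6 mm³.
d = 135.2 mm.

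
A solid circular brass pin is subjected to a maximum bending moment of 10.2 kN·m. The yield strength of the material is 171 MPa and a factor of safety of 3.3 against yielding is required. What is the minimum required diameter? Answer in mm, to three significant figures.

σ_allow = 171/3.3 = 51.82 MPa.
For a solid circular section σ = 32M/(πd³), so d³ = 32M/(π σ_allow) = 32×1.0200×10^7/(π×51.82) = 2.005×10^6 mm³.
d = 126.1 mm.

d = 126 mm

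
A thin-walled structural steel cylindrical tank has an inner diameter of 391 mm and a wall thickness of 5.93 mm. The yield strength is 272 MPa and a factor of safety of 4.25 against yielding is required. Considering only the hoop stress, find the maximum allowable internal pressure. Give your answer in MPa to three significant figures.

σ_allow = 272/4.25 = 64.00 MPa.
σ_h = pD/(2t) → p_allow = 2σ_allow t/D = 2×64.00×5.93/391 = 1.941 MPa.

p_allow = 1.94 MPa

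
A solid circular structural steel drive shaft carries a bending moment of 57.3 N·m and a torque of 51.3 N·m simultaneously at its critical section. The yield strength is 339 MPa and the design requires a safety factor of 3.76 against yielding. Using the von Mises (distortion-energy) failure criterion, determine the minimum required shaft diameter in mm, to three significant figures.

σ_allow = σ_y/n = 339/3.76 = 90.16 MPa.
For a solid shaft σ_b = 32M/(πd³) and τ = 16T/(πd³), so the von Mises stress is σ' = (16/πd³)·√(4M²+3T²).
√(4M²+3T²) = √(4×(57300)² + 3×(51300)²) = 145000 N·mm.
d³ = 16×145000/(π×90.16) = 8191 mm³.
d = 20.16 mm.

d = 20.2 mm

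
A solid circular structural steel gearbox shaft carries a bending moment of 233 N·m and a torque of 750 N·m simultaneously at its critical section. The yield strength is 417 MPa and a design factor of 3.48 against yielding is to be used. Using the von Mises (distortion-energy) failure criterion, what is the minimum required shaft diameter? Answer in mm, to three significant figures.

d = 38.9 mm

σ_allow = σ_y/n = 417/3.48 = 119.8 MPa.
For a solid shaft σ_b = 32M/(πd³) and τ = 16T/(πd³), so the von Mises stress is σ' = (16/πd³)·√(4M²+3T²).
√(4M²+3T²) = √(4×(233000)² + 3×(750000)²) = 1.380×10^6 N·mm.
d³ = 16×1.380×10^6/(π×119.8) = 58660 mm³.
d = 38.85 mm.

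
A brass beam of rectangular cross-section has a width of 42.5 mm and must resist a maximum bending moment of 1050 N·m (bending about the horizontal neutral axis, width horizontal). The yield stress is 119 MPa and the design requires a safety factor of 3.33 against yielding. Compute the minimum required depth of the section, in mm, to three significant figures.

σ_allow = 119/3.33 = 35.74 MPa.
For a rectangular section σ = 6M/(bh²), so h² = 6M/(b σ_allow) = 6×1050000/(42.5×35.74) = 4148 mm².
h = 64.41 mm.

h = 64.4 mm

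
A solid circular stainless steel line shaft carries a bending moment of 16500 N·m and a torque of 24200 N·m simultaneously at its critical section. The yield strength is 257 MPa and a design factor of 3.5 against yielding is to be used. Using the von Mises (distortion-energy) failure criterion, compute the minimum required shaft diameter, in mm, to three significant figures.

d = 155 mm

σ_allow = σ_y/n = 257/3.5 = 73.43 MPa.
For a solid shaft σ_b = 32M/(πd³) and τ = 16T/(πd³), so the von Mises stress is σ' = (16/πd³)·√(4M²+3T²).
√(4M²+3T²) = √(4×(1.650×10^7)² + 3×(2.420×10^7)²) = 5.335×10^7 N·mm.
d³ = 16×5.335×10^7/(π×73.43) = 3.700×10^6 mm³.
d = 154.7 mm.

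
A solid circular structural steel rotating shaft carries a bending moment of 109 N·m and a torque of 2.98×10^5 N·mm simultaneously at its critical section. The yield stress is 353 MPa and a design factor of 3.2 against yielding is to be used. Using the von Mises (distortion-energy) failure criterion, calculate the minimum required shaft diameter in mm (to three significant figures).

σ_allow = σ_y/n = 353/3.2 = 110.3 MPa.
For a solid shaft σ_b = 32M/(πd³) and τ = 16T/(πd³), so the von Mises stress is σ' = (16/πd³)·√(4M²+3T²).
√(4M²+3T²) = √(4×(109000)² + 3×(298000)²) = 560300 N·mm.
d³ = 16×560300/(π×110.3) = 25870 mm³.
d = 29.57 mm.

d = 29.6 mm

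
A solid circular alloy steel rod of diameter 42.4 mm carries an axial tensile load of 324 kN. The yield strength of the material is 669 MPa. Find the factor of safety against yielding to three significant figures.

n = 2.92

A = πd²/4 = 1412 mm².
σ = F/A = 324000/1412 = 229.5 MPa.
n = 669/229.5 = 2.915.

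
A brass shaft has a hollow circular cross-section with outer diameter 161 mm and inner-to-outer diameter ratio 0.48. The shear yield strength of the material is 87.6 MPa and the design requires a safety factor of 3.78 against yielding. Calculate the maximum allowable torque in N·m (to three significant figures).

τ_allow = 87.6/3.78 = 23.17 MPa.
For a hollow shaft T_allow = τ_allow·πd_o³(1−k⁴)/16 with 1−k⁴ = 0.9469, so πd_o³(1−k⁴)/16 = 775900 mm³.
T_allow = 23.17×775900 = 1.798×10^7 N·mm = 17980 N·m.

T_allow = 18000 N·m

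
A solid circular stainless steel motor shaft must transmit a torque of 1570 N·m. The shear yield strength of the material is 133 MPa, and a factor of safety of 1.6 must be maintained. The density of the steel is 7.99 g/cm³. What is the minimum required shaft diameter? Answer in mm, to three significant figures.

d = 45.8 mm

Allowable shear stress τ_allow = 133/1.6 = 83.12 MPa.
For a solid shaft τ = 16T/(πd³), so d³ = 16T/(π τ_allow) = 16×1570000/(π×83.12) = 96190 mm³.
d = (96190)^(1/3) = 45.82 mm.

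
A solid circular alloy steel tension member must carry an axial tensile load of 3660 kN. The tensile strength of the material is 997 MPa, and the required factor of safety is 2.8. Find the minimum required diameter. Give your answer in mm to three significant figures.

d = 114 mm

Allowable stress σ_allow = 997/2.8 = 356.1 MPa.
Required area A = F/σ_allow = 3660000/356.1 = 10280 mm².
A = πd²/4 → d = √(4A/π) = 114.4 mm.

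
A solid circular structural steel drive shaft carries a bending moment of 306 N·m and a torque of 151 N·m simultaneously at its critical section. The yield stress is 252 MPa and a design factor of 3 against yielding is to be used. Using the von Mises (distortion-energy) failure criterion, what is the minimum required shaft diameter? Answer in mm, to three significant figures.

d = 34.3 mm

σ_allow = σ_y/n = 252/3 = 84.00 MPa.
For a solid shaft σ_b = 32M/(πd³) and τ = 16T/(πd³), so the von Mises stress is σ' = (16/πd³)·√(4M²+3T²).
√(4M²+3T²) = √(4×(306000)² + 3×(151000)²) = 665500 N·mm.
d³ = 16×665500/(π×84.00) = 40350 mm³.
d = 34.30 mm.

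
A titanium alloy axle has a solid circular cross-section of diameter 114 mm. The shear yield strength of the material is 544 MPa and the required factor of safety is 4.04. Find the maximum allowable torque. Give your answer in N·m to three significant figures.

τ_allow = 544/4.04 = 134.7 MPa.
For a solid shaft T_allow = τ_allow·πd³/16; πd³/16 = π×114³/16 = 290900 mm³.
T_allow = 134.7×290900 = 3.917×10^7 N·mm = 39170 N·m.

T_allow = 39200 N·m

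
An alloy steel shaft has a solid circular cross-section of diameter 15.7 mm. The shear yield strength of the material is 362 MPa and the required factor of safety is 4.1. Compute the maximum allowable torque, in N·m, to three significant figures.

T_allow = 67.1 N·m

τ_allow = 362/4.1 = 88.29 MPa.
For a solid shaft T_allow = τ_allow·πd³/16; πd³/16 = π×15.7³/16 = 759.9 mm³.
T_allow = 88.29×759.9 = 67090 N·mm = 67.09 N·m.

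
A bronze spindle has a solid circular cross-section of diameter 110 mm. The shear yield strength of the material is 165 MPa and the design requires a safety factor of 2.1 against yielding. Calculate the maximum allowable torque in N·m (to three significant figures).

T_allow = 20500 N·m

τ_allow = 165/2.1 = 78.57 MPa.
For a solid shaft T_allow = τ_allow·πd³/16; πd³/16 = π×110³/16 = 261300 mm³.
T_allow = 78.57×261300 = 2.053×10^7 N·mm = 20530 N·m.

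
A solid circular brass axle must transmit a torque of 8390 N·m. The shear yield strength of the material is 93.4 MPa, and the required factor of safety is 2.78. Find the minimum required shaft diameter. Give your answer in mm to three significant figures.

d = 108 mm

Allowable shear stress τ_allow = 93.4/2.78 = 33.60 MPa.
For a solid shaft τ = 16T/(πd³), so d³ = 16T/(π τ_allow) = 16×8390000/(π×33.60) = 1.272×10^6 mm³.
d = (1.272×10^6)^(1/3) = 108.3 mm.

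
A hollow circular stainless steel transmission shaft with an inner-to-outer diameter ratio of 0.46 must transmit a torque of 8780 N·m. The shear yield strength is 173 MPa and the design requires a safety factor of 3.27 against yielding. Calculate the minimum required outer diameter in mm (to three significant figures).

τ_allow = 173/3.27 = 52.91 MPa.
For a hollow shaft τ = 16T/[πd_o³(1−k⁴)] with k = 0.46, so 1−k⁴ = 0.9552.
d_o³ = 16T/[π τ_allow (1−k⁴)] = 16×8780000/(π×52.91×0.9552) = 884800 mm³.
d_o = 96.00 mm.

d_o = 96.0 mm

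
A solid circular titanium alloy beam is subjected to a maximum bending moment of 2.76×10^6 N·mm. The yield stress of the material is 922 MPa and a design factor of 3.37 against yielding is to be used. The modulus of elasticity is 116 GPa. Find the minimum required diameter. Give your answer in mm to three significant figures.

σ_allow = 922/3.37 = 273.6 MPa.
For a solid circular section σ = 32M/(πd³), so d³ = 32M/(π σ_allow) = 32×2760000/(π×273.6) = 102800 mm³.
d = 46.84 mm.

d = 46.8 mm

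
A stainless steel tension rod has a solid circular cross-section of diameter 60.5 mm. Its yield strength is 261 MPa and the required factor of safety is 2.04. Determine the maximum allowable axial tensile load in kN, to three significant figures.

σ_allow = 261/2.04 = 127.9 MPa.
A = πd²/4 = π×60.5²/4 = 2875 mm².
F_allow = σ_allow × A = 127.9×2875 = 367800 N.

F_allow = 368 kN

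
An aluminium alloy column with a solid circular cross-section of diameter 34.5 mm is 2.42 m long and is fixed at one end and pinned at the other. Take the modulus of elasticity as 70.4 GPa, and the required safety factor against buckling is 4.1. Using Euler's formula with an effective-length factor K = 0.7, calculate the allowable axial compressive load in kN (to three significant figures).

P_allow = 4.11 kN

I = πd⁴/64 = π×34.5⁴/64 = 69540 mm⁴.
Effective length L_e = KL = 0.7×2.42 m = 1694 mm.
Euler critical load P_cr = π²EI/L_e² = π²×70400×69540/1694² = 16840 N.
P_allow = P_cr/n = 16840/4.1 = 4107 N.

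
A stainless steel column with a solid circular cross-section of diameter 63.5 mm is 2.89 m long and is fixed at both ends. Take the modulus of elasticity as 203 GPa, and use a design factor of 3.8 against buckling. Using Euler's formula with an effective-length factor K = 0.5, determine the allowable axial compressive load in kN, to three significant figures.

P_allow = 202 kN

I = πd⁴/64 = π×63.5⁴/64 = 798100 mm⁴.
Effective length L_e = KL = 0.5×2.89 m = 1445 mm.
Euler critical load P_cr = π²EI/L_e² = π²×203000×798100/1445² = 765800 N.
P_allow = P_cr/n = 765800/3.8 = 201500 N.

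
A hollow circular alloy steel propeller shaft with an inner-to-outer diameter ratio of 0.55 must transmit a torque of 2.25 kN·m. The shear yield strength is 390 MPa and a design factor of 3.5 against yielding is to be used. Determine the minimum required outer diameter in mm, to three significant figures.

d_o = 48.4 mm

τ_allow = 390/3.5 = 111.4 MPa.
For a hollow shaft τ = 16T/[πd_o³(1−k⁴)] with k = 0.55, so 1−k⁴ = 0.9085.
d_o³ = 16T/[π τ_allow (1−k⁴)] = 16×2250000/(π×111.4×0.9085) = 113200 mm³.
d_o = 48.37 mm.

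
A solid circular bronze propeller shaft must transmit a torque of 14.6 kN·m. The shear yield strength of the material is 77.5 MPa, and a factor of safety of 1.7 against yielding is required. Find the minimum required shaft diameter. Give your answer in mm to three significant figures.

Allowable shear stress τ_allow = 77.5/1.7 = 45.59 MPa.
For a solid shaft τ = 16T/(πd³), so d³ = 16T/(π τ_allow) = 16×1.4600×10^7/(π×45.59) = 1.631×10^6 mm³.
d = (1.631×10^6)^(1/3) = 117.7 mm.

d = 118 mm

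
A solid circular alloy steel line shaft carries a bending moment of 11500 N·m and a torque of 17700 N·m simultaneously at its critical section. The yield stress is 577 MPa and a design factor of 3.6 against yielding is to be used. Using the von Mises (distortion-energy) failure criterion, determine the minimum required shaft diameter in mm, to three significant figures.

σ_allow = σ_y/n = 577/3.6 = 160.3 MPa.
For a solid shaft σ_b = 32M/(πd³) and τ = 16T/(πd³), so the von Mises stress is σ' = (16/πd³)·√(4M²+3T²).
√(4M²+3T²) = √(4×(1.150×10^7)² + 3×(1.770×10^7)²) = 3.833×10^7 N·mm.
d³ = 16×3.833×10^7/(π×160.3) = 1.218×10^6 mm³.
d = 106.8 mm.

d = 107 mm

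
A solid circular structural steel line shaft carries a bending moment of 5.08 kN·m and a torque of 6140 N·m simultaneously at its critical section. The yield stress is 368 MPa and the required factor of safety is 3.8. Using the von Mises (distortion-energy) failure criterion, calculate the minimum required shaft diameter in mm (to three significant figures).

d = 91.8 mm

σ_allow = σ_y/n = 368/3.8 = 96.84 MPa.
For a solid shaft σ_b = 32M/(πd³) and τ = 16T/(πd³), so the von Mises stress is σ' = (16/πd³)·√(4M²+3T²).
√(4M²+3T²) = √(4×(5.080×10^6)² + 3×(6.140×10^6)²) = 1.471×10^7 N·mm.
d³ = 16×1.471×10^7/(π×96.84) = 773500 mm³.
d = 91.80 mm.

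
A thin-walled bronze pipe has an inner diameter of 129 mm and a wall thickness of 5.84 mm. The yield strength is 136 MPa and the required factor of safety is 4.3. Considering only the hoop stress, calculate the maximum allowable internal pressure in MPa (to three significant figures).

σ_allow = 136/4.3 = 31.63 MPa.
σ_h = pD/(2t) → p_allow = 2σ_allow t/D = 2×31.63×5.84/129 = 2.864 MPa.

p_allow = 2.86 MPa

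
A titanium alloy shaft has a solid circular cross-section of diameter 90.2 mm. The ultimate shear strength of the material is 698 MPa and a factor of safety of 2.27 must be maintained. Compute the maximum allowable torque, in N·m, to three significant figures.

τ_allow = 698/2.27 = 307.5 MPa.
For a solid shaft T_allow = τ_allow·πd³/16; πd³/16 = π×90.2³/16 = 144100 mm³.
T_allow = 307.5×144100 = 4.431×10^7 N·mm = 44310 N·m.

T_allow = 44300 N·m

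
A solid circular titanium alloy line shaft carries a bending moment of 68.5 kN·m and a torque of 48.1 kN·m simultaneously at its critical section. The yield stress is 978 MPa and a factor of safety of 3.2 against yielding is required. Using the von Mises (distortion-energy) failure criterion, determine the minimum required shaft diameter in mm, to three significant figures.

d = 139 mm

σ_allow = σ_y/n = 978/3.2 = 305.6 MPa.
For a solid shaft σ_b = 32M/(πd³) and τ = 16T/(πd³), so the von Mises stress is σ' = (16/πd³)·√(4M²+3T²).
√(4M²+3T²) = √(4×(6.850×10^7)² + 3×(4.810×10^7)²) = 1.603×10^8 N·mm.
d³ = 16×1.603×10^8/(π×305.6) = 2.672×10^6 mm³.
d = 138.8 mm.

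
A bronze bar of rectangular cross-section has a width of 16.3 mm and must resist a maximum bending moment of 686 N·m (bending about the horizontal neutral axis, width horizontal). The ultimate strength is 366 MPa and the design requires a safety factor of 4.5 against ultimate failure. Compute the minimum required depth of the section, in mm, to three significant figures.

h = 55.7 mm

σ_allow = 366/4.5 = 81.33 MPa.
For a rectangular section σ = 6M/(bh²), so h² = 6M/(b σ_allow) = 6×686000/(16.3×81.33) = 3105 mm².
h = 55.72 mm.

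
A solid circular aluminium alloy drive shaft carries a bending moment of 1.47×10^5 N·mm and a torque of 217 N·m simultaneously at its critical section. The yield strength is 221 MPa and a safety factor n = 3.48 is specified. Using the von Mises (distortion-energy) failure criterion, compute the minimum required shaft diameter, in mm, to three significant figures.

d = 33.7 mm

σ_allow = σ_y/n = 221/3.48 = 63.51 MPa.
For a solid shaft σ_b = 32M/(πd³) and τ = 16T/(πd³), so the von Mises stress is σ' = (16/πd³)·√(4M²+3T²).
√(4M²+3T²) = √(4×(147000)² + 3×(217000)²) = 477200 N·mm.
d³ = 16×477200/(π×63.51) = 38270 mm³.
d = 33.70 mm.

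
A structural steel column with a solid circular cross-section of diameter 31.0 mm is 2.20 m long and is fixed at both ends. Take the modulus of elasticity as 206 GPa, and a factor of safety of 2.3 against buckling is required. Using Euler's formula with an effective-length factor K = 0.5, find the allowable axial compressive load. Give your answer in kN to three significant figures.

I = πd⁴/64 = π×31.0⁴/64 = 45330 mm⁴.
Effective length L_e = KL = 0.5×2.20 m = 1100 mm.
Euler critical load P_cr = π²EI/L_e² = π²×206000×45330/1100² = 76170 N.
P_allow = P_cr/n = 76170/2.3 = 33120 N.

P_allow = 33.1 kN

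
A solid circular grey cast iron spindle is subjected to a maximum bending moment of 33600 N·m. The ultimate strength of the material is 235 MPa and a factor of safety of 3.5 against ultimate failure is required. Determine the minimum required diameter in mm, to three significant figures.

σ_allow = 235/3.5 = 67.14 MPa.
For a solid circular section σ = 32M/(πd³), so d³ = 32M/(π σ_allow) = 32×3.3600×10^7/(π×67.14) = 5.097×10^6 mm³.
d = 172.1 mm.

d = 172 mm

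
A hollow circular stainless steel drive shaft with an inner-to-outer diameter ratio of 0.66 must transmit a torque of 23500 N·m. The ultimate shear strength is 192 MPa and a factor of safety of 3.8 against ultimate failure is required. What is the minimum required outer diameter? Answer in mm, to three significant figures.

τ_allow = 192/3.8 = 50.53 MPa.
For a hollow shaft τ = 16T/[πd_o³(1−k⁴)] with k = 0.66, so 1−k⁴ = 0.8103.
d_o³ = 16T/[π τ_allow (1−k⁴)] = 16×2.3500×10^7/(π×50.53×0.8103) = 2.923×10^6 mm³.
d_o = 143.0 mm.

d_o = 143 mm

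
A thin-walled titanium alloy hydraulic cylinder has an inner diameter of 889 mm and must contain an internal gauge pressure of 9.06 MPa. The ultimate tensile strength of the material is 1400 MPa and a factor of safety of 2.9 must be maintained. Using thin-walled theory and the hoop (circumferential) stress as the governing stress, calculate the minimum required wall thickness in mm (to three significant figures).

t = 8.34 mm

σ_allow = 1400/2.9 = 482.8 MPa.
Hoop stress σ_h = pD/(2t), so t = pD/(2σ_allow) = 9.06×889/(2×482.8) = 8.342 mm.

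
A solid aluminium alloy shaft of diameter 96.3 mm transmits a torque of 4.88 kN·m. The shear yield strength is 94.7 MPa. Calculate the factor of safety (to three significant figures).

τ = 16T/(πd³) = 16×4880000/(π×96.3³) = 27.83 MPa.
n = τ_limit/τ = 94.7/27.83 = 3.403.

n = 3.40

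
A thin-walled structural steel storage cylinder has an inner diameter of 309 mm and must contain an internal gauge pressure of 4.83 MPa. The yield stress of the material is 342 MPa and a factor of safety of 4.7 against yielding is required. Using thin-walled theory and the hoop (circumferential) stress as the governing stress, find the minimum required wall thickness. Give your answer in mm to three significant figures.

t = 10.3 mm

σ_allow = 342/4.7 = 72.77 MPa.
Hoop stress σ_h = pD/(2t), so t = pD/(2σ_allow) = 4.83×309/(2×72.77) = 10.26 mm.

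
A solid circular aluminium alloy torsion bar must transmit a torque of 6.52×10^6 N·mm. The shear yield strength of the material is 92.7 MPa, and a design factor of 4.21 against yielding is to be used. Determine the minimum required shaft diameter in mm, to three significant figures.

d = 115 mm

Allowable shear stress τ_allow = 92.7/4.21 = 22.02 MPa.
For a solid shaft τ = 16T/(πd³), so d³ = 16T/(π τ_allow) = 16×6520000/(π×22.02) = 1.508×10^6 mm³.
d = (1.508×10^6)^(1/3) = 114.7 mm.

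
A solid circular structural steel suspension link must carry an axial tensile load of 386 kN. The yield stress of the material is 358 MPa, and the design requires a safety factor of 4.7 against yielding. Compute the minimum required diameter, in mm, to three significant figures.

Allowable stress σ_allow = 358/4.7 = 76.17 MPa.
Required area A = F/σ_allow = 386000/76.17 = 5068 mm².
A = πd²/4 → d = √(4A/π) = 80.33 mm.

d = 80.3 mm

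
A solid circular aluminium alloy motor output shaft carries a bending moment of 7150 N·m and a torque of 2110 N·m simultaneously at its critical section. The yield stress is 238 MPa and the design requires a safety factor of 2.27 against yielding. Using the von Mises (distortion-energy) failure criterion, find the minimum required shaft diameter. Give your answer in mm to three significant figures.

d = 89.5 mm

σ_allow = σ_y/n = 238/2.27 = 104.8 MPa.
For a solid shaft σ_b = 32M/(πd³) and τ = 16T/(πd³), so the von Mises stress is σ' = (16/πd³)·√(4M²+3T²).
√(4M²+3T²) = √(4×(7.150×10^6)² + 3×(2.110×10^6)²) = 1.476×10^7 N·mm.
d³ = 16×1.476×10^7/(π×104.8) = 717000 mm³.
d = 89.50 mm.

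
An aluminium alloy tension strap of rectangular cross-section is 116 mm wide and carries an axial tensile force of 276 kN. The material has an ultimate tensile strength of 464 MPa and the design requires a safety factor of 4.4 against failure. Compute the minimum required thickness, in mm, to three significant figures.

t = 22.6 mm

σ_allow = 464/4.4 = 105.5 MPa.
Required area A = F/σ_allow = 276000/105.5 = 2617 mm².
t = A/w = 2617/116 = 22.56 mm.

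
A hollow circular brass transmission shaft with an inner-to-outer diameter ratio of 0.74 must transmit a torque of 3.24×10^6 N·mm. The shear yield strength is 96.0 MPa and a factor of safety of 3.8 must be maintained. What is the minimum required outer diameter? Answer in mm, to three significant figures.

τ_allow = 96.0/3.8 = 25.26 MPa.
For a hollow shaft τ = 16T/[πd_o³(1−k⁴)] with k = 0.74, so 1−k⁴ = 0.7001.
d_o³ = 16T/[π τ_allow (1−k⁴)] = 16×3240000/(π×25.26×0.7001) = 932900 mm³.
d_o = 97.71 mm.

d_o = 97.7 mm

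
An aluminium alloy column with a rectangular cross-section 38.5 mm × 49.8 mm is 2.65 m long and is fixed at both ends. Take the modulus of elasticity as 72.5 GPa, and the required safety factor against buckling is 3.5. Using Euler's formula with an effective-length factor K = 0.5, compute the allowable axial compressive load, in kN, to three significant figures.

Buckling occurs about the weak axis: I_min = h·b³/12 = 49.8×38.5³/12 = 236800 mm⁴ (b = 38.5 mm is the smaller dimension).
Effective length L_e = KL = 0.5×2.65 m = 1325 mm.
Euler critical load P_cr = π²EI/L_e² = π²×72500×236800/1325² = 96520 N.
P_allow = P_cr/n = 96520/3.5 = 27580 N.

P_allow = 27.6 kN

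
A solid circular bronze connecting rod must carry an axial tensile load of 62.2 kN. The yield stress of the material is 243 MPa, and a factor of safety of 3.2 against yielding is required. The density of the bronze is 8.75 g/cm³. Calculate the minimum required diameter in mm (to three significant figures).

Allowable stress σ_allow = 243/3.2 = 75.94 MPa.
Required area A = F/σ_allow = 62200/75.94 = 819.1 mm².
A = πd²/4 → d = √(4A/π) = 32.29 mm.

d = 32.3 mm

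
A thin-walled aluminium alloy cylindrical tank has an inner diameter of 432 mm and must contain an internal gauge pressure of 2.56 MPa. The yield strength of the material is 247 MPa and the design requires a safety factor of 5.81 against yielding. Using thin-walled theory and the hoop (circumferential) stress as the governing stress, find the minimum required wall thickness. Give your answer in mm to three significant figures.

σ_allow = 247/5.81 = 42.51 MPa.
Hoop stress σ_h = pD/(2t), so t = pD/(2σ_allow) = 2.56×432/(2×42.51) = 13.01 mm.

t = 13.0 mm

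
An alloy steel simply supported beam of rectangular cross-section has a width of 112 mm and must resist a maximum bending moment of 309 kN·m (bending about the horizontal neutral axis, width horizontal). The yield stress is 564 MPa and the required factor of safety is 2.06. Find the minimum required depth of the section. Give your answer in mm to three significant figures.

h = 246 mm

σ_allow = 564/2.06 = 273.8 MPa.
For a rectangular section σ = 6M/(bh²), so h² = 6M/(b σ_allow) = 6×3.0900×10^8/(112×273.8) = 60460 mm².
h = 245.9 mm.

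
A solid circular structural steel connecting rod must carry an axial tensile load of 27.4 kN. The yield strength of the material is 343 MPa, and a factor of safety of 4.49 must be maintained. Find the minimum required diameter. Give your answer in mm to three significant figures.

Allowable stress σ_allow = 343/4.49 = 76.39 MPa.
Required area A = F/σ_allow = 27400/76.39 = 358.7 mm².
A = πd²/4 → d = √(4A/π) = 21.37 mm.

d = 21.4 mm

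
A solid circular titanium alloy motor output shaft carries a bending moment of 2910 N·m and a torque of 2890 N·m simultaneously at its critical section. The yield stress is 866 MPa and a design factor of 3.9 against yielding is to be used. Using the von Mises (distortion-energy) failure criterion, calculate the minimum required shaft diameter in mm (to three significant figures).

d = 56.0 mm

σ_allow = σ_y/n = 866/3.9 = 222.1 MPa.
For a solid shaft σ_b = 32M/(πd³) and τ = 16T/(πd³), so the von Mises stress is σ' = (16/πd³)·√(4M²+3T²).
√(4M²+3T²) = √(4×(2.910×10^6)² + 3×(2.890×10^6)²) = 7.677×10^6 N·mm.
d³ = 16×7.677×10^6/(π×222.1) = 176100 mm³.
d = 56.05 mm.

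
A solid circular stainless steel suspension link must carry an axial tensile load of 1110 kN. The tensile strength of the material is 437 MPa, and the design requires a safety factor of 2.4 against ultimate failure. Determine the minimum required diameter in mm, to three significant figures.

d = 88.1 mm

Allowable stress σ_allow = 437/2.4 = 182.1 MPa.
Required area A = F/σ_allow = 1110000/182.1 = 6096 mm².
A = πd²/4 → d = √(4A/π) = 88.10 mm.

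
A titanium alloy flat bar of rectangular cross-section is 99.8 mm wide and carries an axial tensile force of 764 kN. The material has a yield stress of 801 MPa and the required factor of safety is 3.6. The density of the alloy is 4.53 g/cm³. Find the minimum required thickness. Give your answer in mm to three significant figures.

σ_allow = 801/3.6 = 222.5 MPa.
Required area A = F/σ_allow = 764000/222.5 = 3434 mm².
t = A/w = 3434/99.8 = 34.41 mm.

t = 34.4 mm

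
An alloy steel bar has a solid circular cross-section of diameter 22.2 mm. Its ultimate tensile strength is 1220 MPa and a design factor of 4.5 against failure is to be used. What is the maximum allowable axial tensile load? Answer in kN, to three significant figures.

σ_allow = 1220/4.5 = 271.1 MPa.
A = πd²/4 = π×22.2²/4 = 387.1 mm².
F_allow = σ_allow × A = 271.1×387.1 = 104900 N.

F_allow = 105 kN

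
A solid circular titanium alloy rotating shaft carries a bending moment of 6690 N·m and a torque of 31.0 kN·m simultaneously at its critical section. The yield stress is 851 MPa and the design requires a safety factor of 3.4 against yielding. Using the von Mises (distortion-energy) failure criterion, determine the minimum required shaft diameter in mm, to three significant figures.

d = 104 mm

σ_allow = σ_y/n = 851/3.4 = 250.3 MPa.
For a solid shaft σ_b = 32M/(πd³) and τ = 16T/(πd³), so the von Mises stress is σ' = (16/πd³)·√(4M²+3T²).
√(4M²+3T²) = √(4×(6.690×10^6)² + 3×(3.100×10^7)²) = 5.534×10^7 N·mm.
d³ = 16×5.534×10^7/(π×250.3) = 1.126×10^6 mm³.
d = 104.0 mm.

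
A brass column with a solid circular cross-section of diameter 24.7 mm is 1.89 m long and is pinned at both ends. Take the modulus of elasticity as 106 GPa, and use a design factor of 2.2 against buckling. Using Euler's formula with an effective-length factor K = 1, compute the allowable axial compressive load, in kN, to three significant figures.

P_allow = 2.43 kN

I = πd⁴/64 = π×24.7⁴/64 = 18270 mm⁴.
Effective length L_e = KL = 1×1.89 m = 1890 mm.
Euler critical load P_cr = π²EI/L_e² = π²×106000×18270/1890² = 5351 N.
P_allow = P_cr/n = 5351/2.2 = 2432 N.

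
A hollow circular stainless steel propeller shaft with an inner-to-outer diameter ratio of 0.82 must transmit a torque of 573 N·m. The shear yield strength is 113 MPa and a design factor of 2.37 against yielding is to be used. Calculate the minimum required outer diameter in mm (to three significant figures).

τ_allow = 113/2.37 = 47.68 MPa.
For a hollow shaft τ = 16T/[πd_o³(1−k⁴)] with k = 0.82, so 1−k⁴ = 0.5479.
d_o³ = 16T/[π τ_allow (1−k⁴)] = 16×573000/(π×47.68×0.5479) = 111700 mm³.
d_o = 48.16 mm.

d_o = 48.2 mm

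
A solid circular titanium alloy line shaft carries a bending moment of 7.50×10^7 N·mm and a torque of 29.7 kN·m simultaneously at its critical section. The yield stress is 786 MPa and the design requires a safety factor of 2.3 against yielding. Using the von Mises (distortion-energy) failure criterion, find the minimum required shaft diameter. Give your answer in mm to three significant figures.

d = 133 mm

σ_allow = σ_y/n = 786/2.3 = 341.7 MPa.
For a solid shaft σ_b = 32M/(πd³) and τ = 16T/(πd³), so the von Mises stress is σ' = (16/πd³)·√(4M²+3T²).
√(4M²+3T²) = √(4×(7.500×10^7)² + 3×(2.970×10^7)²) = 1.586×10^8 N·mm.
d³ = 16×1.586×10^8/(π×341.7) = 2.363×10^6 mm³.
d = 133.2 mm.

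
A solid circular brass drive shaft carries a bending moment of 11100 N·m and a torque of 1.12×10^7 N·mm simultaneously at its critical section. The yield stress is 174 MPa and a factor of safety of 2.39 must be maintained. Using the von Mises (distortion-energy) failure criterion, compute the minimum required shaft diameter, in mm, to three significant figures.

d = 127 mm

σ_allow = σ_y/n = 174/2.39 = 72.80 MPa.
For a solid shaft σ_b = 32M/(πd³) and τ = 16T/(πd³), so the von Mises stress is σ' = (16/πd³)·√(4M²+3T²).
√(4M²+3T²) = √(4×(1.110×10^7)² + 3×(1.120×10^7)²) = 2.948×10^7 N·mm.
d³ = 16×2.948×10^7/(π×72.80) = 2.062×10^6 mm³.
d = 127.3 mm.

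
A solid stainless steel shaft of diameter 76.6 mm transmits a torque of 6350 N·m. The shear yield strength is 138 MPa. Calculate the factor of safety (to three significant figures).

n = 1.92

τ = 16T/(πd³) = 16×6350000/(π×76.6³) = 71.95 MPa.
n = τ_limit/τ = 138/71.95 = 1.918.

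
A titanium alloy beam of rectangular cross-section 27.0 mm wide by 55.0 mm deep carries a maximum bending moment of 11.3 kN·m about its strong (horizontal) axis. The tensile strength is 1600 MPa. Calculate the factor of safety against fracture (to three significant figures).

Section modulus S = bh²/6 = 27.0×55.0²/6 = 13610 mm³.
σ = M/S = 1.1300×10^7/13610 = 830.1 MPa.
n = 1600/830.1 = 1.927.

n = 1.93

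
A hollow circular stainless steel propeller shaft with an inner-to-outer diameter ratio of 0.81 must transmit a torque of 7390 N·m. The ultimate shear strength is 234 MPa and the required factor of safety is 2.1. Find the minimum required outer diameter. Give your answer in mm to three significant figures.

τ_allow = 234/2.1 = 111.4 MPa.
For a hollow shaft τ = 16T/[πd_o³(1−k⁴)] with k = 0.81, so 1−k⁴ = 0.5695.
d_o³ = 16T/[π τ_allow (1−k⁴)] = 16×7390000/(π×111.4×0.5695) = 593100 mm³.
d_o = 84.02 mm.

d_o = 84.0 mm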